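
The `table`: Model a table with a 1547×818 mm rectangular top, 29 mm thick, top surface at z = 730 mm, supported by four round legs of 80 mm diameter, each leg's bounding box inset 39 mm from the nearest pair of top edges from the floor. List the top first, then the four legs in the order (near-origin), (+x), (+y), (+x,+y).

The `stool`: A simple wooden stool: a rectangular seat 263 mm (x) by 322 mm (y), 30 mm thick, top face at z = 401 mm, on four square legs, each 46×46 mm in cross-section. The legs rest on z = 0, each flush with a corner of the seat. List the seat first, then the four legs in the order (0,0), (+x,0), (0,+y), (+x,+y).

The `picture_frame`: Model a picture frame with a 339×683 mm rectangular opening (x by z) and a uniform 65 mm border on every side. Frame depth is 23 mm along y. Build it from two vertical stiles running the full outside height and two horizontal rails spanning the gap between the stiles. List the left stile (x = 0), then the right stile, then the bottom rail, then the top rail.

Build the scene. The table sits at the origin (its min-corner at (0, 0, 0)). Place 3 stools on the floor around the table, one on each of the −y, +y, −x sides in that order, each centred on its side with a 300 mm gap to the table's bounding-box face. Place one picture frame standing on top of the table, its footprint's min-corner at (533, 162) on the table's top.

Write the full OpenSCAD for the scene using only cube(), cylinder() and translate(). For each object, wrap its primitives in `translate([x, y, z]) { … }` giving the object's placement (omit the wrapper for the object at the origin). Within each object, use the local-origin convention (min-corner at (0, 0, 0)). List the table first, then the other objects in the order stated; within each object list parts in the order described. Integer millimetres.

translate([0, 0, 701]) cube([1547, 818, 29]);
translate([79, 79, 0]) cylinder(h = 701, r = 40);
translate([1468, 79, 0]) cylinder(h = 701, r = 40);
translate([79, 739, 0]) cylinder(h = 701, r = 40);
translate([1468, 739, 0]) cylinder(h = 701, r = 40);
translate([642, -622, 0]) {
  translate([0, 0, 371]) cube([263, 322, 30]);
  cube([46, 46, 371]);
  translate([217, 0, 0]) cube([46, 46, 371]);
  translate([0, 276, 0]) cube([46, 46, 371]);
  translate([217, 276, 0]) cube([46, 46, 371]);
}
translate([642, 1118, 0]) {
  translate([0, 0, 371]) cube([263, 322, 30]);
  cube([46, 46, 371]);
  translate([217, 0, 0]) cube([46, 46, 371]);
  translate([0, 276, 0]) cube([46, 46, 371]);
  translate([217, 276, 0]) cube([46, 46, 371]);
}
translate([-563, 248, 0]) {
  translate([0, 0, 371]) cube([263, 322, 30]);
  cube([46, 46, 371]);
  translate([217, 0, 0]) cube([46, 46, 371]);
  translate([0, 276, 0]) cube([46, 46, 371]);
  translate([217, 276, 0]) cube([46, 46, 371]);
}
translate([533, 162, 730]) {
  cube([65, 23, 813]);
  translate([404, 0, 0]) cube([65, 23, 813]);
  translate([65, 0, 0]) cube([339, 23, 65]);
  translate([65, 0, 748]) cube([339, 23, 65]);
}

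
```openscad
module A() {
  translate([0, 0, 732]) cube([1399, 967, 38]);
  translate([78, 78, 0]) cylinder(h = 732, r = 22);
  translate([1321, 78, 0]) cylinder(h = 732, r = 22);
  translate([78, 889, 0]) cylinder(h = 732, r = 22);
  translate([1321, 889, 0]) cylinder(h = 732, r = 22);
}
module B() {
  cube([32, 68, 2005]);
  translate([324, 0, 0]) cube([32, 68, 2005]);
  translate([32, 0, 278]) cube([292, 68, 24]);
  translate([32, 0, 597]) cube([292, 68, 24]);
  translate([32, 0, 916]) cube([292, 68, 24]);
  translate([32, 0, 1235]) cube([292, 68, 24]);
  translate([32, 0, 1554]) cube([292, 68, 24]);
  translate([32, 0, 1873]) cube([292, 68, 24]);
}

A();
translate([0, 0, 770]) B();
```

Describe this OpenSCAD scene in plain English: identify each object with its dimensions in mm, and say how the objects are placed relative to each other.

A is a table: top 1399 mm (x) × 967 mm (y), 38 mm thick, upper face at z = 770 mm, on four round legs of 44 mm diameter, each leg's bounding box inset 56 mm from the nearest pair of top edges, running from z = 0 to the bottom of the top.

B is a straight ladder. Two 32×68 mm vertical rails, 2005 mm tall, stand 356 mm apart (outside-to-outside) with their front faces coplanar on the −y side. 6 rungs, each 68 mm deep and 24 mm tall, span between the inner faces of the rails, front faces flush with the rails. The lowest rung's underside is at z = 278 mm and rungs are spaced 319 mm apart (underside to underside).

The ladder is on top of the table.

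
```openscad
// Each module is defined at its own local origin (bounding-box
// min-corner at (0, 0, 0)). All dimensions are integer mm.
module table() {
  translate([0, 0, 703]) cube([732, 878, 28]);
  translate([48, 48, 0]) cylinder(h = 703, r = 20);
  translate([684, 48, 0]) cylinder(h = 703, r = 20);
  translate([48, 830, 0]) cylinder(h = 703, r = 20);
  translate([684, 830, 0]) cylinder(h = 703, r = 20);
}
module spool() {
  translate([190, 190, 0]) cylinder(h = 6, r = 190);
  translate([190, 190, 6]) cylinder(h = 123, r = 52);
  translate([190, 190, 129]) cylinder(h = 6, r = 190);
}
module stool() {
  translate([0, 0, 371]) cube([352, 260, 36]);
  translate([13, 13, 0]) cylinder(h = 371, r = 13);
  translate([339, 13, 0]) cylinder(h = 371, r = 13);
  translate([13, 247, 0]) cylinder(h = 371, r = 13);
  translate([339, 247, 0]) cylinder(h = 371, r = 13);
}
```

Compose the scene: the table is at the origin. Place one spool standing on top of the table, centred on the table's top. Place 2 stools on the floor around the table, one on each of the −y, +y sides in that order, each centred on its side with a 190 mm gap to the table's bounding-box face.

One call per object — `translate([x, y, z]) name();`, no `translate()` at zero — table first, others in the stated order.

table();
translate([176, 249, 731]) spool();
translate([190, -450, 0]) stool();
translate([190, 1068, 0]) stool();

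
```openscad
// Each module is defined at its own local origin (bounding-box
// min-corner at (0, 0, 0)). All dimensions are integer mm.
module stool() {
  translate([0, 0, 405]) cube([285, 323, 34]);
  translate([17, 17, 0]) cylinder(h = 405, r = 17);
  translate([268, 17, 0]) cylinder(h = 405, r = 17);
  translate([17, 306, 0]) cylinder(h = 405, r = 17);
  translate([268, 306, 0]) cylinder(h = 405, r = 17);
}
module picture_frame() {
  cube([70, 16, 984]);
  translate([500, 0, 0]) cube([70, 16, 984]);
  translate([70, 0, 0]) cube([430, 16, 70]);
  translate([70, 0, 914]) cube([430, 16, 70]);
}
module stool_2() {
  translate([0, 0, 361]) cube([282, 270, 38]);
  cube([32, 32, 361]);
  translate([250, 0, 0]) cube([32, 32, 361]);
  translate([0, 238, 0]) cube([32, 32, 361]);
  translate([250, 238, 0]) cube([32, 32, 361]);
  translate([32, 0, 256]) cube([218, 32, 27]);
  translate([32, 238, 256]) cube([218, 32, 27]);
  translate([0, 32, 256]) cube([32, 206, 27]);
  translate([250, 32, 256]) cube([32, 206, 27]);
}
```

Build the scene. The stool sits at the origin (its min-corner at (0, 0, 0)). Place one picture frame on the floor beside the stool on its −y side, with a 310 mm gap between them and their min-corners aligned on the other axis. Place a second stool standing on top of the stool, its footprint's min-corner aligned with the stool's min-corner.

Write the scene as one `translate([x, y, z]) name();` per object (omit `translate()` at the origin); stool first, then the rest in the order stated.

stool();
translate([0, -326, 0]) picture_frame();
translate([0, 0, 439]) stool_2();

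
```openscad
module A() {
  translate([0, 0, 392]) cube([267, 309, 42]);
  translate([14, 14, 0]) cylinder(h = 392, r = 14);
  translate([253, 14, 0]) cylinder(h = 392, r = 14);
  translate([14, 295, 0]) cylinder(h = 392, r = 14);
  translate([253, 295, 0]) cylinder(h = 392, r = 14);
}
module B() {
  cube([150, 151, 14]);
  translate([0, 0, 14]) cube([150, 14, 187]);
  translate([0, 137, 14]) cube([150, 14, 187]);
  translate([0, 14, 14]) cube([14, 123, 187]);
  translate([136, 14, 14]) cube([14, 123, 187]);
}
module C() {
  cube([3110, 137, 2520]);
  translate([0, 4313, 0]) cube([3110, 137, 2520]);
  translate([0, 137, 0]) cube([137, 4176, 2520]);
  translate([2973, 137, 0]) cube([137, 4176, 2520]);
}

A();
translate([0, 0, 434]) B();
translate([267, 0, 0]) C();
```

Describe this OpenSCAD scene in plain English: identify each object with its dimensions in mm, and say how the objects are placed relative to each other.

A is a simple wooden stool: a rectangular seat 267 mm (x) by 309 mm (y), 42 mm thick, top face at z = 434 mm, on four round legs, each 28 mm in diameter. The legs rest on z = 0, each leg's axis is inset half a diameter from the nearest pair of seat edges (so the leg's bounding box is flush with the corner).

B is an open-topped rectangular box: outside dimensions 150×151×201 mm, with a uniform wall and base thickness of 14 mm. The base is a full 150×151 slab on the floor; four walls sit on top of the base. The front and back walls (the −y and +y sides) span the full width; the two side walls fit between them.

C is a box-shaped house frame (walls only): outside footprint 3110×4450 mm, wall height 2520 mm, wall thickness 137 mm. The two y-facing walls run the full x-width; the two x-facing walls fit between the inner faces of the y-facing walls.

The open box is on top of the stool. The house frame is against the stool's +x side, with their −y faces flush.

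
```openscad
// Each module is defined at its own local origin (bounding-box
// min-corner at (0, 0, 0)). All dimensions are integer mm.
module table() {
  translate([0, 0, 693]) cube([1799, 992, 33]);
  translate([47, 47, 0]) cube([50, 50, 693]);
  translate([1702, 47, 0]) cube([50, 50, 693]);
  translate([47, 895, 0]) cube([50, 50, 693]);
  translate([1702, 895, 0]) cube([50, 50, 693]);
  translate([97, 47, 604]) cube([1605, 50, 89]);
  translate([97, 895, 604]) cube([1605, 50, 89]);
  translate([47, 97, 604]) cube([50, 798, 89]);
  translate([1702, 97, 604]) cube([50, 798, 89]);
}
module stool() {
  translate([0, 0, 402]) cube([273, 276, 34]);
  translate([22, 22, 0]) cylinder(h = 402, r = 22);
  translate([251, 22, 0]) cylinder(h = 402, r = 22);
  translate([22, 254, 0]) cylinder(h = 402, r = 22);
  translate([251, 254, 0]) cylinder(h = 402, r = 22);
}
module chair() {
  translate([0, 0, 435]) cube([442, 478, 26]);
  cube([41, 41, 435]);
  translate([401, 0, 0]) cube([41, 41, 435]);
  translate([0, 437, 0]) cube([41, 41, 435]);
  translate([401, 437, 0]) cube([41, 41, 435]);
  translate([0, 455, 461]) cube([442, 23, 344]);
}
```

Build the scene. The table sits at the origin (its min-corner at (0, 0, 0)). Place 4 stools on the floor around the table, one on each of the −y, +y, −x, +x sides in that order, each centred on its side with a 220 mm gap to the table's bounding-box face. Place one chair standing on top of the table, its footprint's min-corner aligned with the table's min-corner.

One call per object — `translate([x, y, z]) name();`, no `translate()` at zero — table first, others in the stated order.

table();
translate([763, -496, 0]) stool();
translate([763, 1212, 0]) stool();
translate([-493, 358, 0]) stool();
translate([2019, 358, 0]) stool();
translate([0, 0, 726]) chair();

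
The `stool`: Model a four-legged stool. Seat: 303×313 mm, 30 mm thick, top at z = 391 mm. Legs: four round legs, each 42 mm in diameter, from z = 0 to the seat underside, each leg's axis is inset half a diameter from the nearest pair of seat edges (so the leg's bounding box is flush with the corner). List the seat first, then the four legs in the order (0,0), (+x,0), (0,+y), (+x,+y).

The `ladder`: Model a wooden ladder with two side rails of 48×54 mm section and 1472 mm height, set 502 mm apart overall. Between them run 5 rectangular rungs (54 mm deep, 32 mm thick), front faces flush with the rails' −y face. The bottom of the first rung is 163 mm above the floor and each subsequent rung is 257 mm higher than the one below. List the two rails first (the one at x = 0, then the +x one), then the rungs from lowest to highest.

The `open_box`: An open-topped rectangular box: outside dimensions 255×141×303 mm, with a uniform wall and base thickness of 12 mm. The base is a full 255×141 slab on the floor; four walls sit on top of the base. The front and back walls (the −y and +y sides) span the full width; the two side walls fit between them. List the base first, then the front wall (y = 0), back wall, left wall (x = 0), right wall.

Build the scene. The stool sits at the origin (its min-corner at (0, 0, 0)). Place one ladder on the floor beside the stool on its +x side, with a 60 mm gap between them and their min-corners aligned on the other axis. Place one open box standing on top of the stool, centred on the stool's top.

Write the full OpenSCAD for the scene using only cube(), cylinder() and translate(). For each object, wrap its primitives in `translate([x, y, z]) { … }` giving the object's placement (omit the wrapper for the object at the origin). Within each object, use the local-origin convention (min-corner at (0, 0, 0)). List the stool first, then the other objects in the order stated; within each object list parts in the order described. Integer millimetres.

translate([0, 0, 361]) cube([303, 313, 30]);
translate([21, 21, 0]) cylinder(h = 361, r = 21);
translate([282, 21, 0]) cylinder(h = 361, r = 21);
translate([21, 292, 0]) cylinder(h = 361, r = 21);
translate([282, 292, 0]) cylinder(h = 361, r = 21);
translate([363, 0, 0]) {
  cube([48, 54, 1472]);
  translate([454, 0, 0]) cube([48, 54, 1472]);
  translate([48, 0, 163]) cube([406, 54, 32]);
  translate([48, 0, 420]) cube([406, 54, 32]);
  translate([48, 0, 677]) cube([406, 54, 32]);
  translate([48, 0, 934]) cube([406, 54, 32]);
  translate([48, 0, 1191]) cube([406, 54, 32]);
}
translate([24, 86, 391]) {
  cube([255, 141, 12]);
  translate([0, 0, 12]) cube([255, 12, 291]);
  translate([0, 129, 12]) cube([255, 12, 291]);
  translate([0, 12, 12]) cube([12, 117, 291]);
  translate([243, 12, 12]) cube([12, 117, 291]);
}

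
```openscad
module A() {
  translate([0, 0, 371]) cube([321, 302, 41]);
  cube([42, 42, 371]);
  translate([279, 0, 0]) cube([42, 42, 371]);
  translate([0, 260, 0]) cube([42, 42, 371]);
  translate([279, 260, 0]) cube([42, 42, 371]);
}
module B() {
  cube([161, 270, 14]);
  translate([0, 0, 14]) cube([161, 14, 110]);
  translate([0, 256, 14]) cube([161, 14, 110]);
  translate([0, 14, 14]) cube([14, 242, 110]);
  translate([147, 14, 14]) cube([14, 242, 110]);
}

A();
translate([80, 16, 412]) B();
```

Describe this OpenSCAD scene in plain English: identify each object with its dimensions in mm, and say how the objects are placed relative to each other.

A is a simple wooden stool: a rectangular seat 321 mm (x) by 302 mm (y), 41 mm thick, top face at z = 412 mm, on four square legs, each 42×42 mm in cross-section. The legs rest on z = 0, each flush with a corner of the seat.

B is an open-topped rectangular box: outside dimensions 161×270×124 mm, with a uniform wall and base thickness of 14 mm. The base is a full 161×270 slab on the floor; four walls sit on top of the base. The front and back walls (the −y and +y sides) span the full width; the two side walls fit between them.

The open box is on top of the stool, centred.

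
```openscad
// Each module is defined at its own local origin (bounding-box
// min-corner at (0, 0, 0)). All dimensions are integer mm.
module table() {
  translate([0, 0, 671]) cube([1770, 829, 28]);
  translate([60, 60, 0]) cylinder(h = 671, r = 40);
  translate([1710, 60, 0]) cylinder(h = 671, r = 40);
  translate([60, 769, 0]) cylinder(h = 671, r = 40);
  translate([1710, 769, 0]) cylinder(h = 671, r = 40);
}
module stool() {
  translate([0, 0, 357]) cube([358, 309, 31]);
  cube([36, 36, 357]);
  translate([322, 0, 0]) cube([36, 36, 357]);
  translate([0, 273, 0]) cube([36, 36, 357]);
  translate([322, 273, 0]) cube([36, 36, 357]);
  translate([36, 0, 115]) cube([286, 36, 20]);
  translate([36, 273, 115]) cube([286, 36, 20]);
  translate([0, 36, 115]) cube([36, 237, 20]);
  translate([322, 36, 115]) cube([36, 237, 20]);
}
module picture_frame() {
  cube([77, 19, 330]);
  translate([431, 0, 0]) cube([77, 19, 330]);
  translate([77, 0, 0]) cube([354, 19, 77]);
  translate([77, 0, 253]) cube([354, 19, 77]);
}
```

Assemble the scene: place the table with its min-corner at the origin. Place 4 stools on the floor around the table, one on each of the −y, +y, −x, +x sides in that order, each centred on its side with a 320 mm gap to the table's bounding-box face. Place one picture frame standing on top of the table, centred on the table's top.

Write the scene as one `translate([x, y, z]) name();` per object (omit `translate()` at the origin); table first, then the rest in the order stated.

table();
translate([706, -629, 0]) stool();
translate([706, 1149, 0]) stool();
translate([-678, 260, 0]) stool();
translate([2090, 260, 0]) stool();
translate([631, 405, 699]) picture_frame();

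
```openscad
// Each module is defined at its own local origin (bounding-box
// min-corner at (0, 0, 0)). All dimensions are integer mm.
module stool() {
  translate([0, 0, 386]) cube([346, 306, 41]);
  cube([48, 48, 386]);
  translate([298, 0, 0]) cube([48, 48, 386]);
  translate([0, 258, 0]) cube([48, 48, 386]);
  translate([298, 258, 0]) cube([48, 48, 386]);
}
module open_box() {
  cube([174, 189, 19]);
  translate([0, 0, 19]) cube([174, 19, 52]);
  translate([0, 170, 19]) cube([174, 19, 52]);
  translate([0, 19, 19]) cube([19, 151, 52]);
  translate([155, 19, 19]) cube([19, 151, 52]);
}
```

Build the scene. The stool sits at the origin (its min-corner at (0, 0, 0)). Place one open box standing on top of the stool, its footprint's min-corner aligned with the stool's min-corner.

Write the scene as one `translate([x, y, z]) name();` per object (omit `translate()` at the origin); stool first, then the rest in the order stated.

stool();
translate([0, 0, 427]) open_box();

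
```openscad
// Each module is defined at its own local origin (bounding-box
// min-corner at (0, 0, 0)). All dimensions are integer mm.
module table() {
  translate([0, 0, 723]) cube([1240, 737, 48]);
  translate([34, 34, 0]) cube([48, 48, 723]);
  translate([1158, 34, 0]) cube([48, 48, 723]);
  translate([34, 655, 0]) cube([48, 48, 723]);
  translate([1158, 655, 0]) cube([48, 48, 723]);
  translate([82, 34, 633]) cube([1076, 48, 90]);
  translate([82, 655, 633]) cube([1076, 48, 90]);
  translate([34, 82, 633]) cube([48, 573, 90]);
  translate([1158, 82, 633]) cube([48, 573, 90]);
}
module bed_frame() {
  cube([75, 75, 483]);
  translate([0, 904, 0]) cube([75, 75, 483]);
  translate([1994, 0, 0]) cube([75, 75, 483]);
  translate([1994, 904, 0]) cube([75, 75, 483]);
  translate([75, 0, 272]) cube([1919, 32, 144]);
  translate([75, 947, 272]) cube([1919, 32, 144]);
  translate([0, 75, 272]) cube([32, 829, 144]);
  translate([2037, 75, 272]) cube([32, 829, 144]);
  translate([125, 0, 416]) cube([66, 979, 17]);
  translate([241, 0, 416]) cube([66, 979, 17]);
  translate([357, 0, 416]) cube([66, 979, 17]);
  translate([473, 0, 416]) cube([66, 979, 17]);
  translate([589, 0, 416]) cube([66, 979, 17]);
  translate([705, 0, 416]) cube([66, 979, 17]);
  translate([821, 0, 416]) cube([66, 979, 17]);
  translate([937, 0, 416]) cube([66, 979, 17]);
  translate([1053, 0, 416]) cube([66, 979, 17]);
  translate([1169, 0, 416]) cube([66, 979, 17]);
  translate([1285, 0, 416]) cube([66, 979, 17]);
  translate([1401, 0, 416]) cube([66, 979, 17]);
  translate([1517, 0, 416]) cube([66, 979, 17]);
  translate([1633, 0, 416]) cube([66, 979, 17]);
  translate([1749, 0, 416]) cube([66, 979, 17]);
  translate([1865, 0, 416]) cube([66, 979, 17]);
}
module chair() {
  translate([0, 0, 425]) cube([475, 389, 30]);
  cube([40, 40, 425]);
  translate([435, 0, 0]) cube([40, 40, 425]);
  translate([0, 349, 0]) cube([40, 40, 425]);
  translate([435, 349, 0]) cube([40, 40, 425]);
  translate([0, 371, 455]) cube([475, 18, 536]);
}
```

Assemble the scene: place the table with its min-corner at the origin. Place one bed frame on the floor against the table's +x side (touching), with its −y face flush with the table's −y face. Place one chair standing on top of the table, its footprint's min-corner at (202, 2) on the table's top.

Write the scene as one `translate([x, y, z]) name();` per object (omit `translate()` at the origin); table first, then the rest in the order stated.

table();
translate([1240, 0, 0]) bed_frame();
translate([202, 2, 771]) chair();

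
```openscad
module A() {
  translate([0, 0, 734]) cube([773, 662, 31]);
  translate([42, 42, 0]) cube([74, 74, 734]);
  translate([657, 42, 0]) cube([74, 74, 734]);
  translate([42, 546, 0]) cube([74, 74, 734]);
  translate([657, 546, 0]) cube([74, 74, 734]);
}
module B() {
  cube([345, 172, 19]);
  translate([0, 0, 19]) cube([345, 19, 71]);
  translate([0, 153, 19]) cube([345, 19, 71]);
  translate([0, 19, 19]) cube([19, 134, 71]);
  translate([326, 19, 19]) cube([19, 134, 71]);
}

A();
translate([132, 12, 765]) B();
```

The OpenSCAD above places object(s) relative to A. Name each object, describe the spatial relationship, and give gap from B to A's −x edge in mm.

The open box's min-x is at 132; the table's min-x is 0; gap = 132 mm.

A is a table. B is an open box. The open box is on top of the table. The gap from the open box to the table's −x edge is 132 mm.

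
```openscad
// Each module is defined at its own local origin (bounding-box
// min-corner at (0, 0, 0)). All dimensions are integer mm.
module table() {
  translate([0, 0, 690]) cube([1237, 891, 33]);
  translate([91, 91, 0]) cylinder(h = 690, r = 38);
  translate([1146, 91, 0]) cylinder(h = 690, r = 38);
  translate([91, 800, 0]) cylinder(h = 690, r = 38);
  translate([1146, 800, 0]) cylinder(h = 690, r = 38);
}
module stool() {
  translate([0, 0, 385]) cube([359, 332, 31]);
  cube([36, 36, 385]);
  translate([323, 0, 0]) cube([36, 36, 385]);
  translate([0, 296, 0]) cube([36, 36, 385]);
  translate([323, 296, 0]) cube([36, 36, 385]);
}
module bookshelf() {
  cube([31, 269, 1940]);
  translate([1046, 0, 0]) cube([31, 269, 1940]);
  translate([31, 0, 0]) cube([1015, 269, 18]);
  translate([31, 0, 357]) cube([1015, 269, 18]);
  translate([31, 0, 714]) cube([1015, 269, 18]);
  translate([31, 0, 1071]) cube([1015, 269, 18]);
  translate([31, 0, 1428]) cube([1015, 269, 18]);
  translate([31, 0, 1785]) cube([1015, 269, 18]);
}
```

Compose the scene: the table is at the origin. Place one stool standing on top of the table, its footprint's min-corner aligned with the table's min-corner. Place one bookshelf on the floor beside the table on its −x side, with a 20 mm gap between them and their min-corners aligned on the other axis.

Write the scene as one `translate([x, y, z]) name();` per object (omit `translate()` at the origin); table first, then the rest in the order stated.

table();
translate([0, 0, 723]) stool();
translate([-1097, 0, 0]) bookshelf();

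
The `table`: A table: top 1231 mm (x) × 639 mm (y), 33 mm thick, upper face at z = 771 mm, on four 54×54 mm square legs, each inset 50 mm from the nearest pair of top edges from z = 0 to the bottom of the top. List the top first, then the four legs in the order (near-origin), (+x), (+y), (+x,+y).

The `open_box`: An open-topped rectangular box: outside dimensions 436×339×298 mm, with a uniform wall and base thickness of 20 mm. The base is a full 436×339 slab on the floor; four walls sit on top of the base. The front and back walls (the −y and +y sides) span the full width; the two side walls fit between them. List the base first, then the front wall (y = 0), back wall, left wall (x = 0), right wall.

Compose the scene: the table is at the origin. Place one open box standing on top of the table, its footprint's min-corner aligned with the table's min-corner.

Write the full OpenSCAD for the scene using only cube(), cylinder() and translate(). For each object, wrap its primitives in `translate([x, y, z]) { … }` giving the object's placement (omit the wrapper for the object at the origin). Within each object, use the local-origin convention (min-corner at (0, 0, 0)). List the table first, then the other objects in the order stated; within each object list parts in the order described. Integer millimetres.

translate([0, 0, 738]) cube([1231, 639, 33]);
translate([50, 50, 0]) cube([54, 54, 738]);
translate([1127, 50, 0]) cube([54, 54, 738]);
translate([50, 535, 0]) cube([54, 54, 738]);
translate([1127, 535, 0]) cube([54, 54, 738]);
translate([0, 0, 771]) {
  cube([436, 339, 20]);
  translate([0, 0, 20]) cube([436, 20, 278]);
  translate([0, 319, 20]) cube([436, 20, 278]);
  translate([0, 20, 20]) cube([20, 299, 278]);
  translate([416, 20, 20]) cube([20, 299, 278]);
}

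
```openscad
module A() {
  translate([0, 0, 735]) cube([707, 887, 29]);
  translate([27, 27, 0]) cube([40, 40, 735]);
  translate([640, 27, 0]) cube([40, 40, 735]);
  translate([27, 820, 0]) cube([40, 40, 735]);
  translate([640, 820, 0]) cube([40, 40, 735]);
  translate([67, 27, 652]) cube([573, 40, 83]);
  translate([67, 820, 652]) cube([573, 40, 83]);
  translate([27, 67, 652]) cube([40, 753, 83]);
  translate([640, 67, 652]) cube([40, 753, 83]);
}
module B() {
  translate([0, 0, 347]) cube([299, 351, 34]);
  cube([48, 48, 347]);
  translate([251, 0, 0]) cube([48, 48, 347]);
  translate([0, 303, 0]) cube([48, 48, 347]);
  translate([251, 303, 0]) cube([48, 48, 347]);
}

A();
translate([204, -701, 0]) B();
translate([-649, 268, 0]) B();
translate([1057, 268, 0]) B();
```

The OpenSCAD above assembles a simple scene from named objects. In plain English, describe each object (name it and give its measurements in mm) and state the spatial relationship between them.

A is a table with a 707×887 mm rectangular top, 29 mm thick, top surface at z = 764 mm, supported by four 40×40 mm square legs, each inset 27 mm from the nearest pair of top edges, running from the floor. Four apron rails, 40 mm thick and 83 mm tall, run between adjacent legs with their top edges flush with the underside of the top and their outer faces flush with the legs' outer faces.

B is a four-legged stool. The seat is 299×351 mm, 34 mm thick, top at z = 381 mm. It stands on four square legs, each 48×48 mm in cross-section, from z = 0 to the seat underside, each flush with a corner of the seat.

Three stools sit around the table at the −y, −x, +x sides.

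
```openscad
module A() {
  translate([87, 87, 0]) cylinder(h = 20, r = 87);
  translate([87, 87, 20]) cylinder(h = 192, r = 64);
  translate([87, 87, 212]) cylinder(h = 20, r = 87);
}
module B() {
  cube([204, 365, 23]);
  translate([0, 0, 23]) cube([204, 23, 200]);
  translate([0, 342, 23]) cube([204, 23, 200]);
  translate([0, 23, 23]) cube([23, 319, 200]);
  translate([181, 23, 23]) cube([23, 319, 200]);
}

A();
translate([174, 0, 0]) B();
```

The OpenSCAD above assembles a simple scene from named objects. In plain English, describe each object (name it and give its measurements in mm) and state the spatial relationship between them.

A is a spool: two coaxial disc flanges of radius 87 mm and thickness 20 mm, joined by a core cylinder of radius 64 mm and height 192 mm. The lower flange rests on z = 0 and the three cylinders share a vertical axis.

B is an open storage box with external size 204×365×223 mm and wall thickness 23 mm (the base is also 23 mm thick). The base covers the whole footprint; the four walls stand on the base, with the y-facing walls full-width and the x-facing walls fitting between their inner faces.

The open box is against the spool's +x side, with their −y faces flush.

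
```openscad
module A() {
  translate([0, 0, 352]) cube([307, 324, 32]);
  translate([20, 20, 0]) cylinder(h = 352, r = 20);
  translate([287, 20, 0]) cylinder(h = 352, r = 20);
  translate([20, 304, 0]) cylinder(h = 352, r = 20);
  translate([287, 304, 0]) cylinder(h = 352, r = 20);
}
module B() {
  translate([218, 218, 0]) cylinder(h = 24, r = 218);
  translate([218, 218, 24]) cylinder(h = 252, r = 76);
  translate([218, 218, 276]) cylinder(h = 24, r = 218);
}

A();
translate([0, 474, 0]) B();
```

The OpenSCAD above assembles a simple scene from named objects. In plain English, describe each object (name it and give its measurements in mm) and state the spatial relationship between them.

A is a four-legged stool. The seat is a 307×324×32 mm slab whose top surface is at z = 384 mm; four round legs, each 40 mm in diameter, run from the floor (z = 0) to the underside of the seat, each leg's axis is inset half a diameter from the nearest pair of seat edges (so the leg's bounding box is flush with the corner).

B is a spool: two coaxial disc flanges of radius 218 mm and thickness 24 mm, joined by a core cylinder of radius 76 mm and height 252 mm. The lower flange rests on z = 0 and the three cylinders share a vertical axis.

The spool is on the floor beside the stool on its +y side.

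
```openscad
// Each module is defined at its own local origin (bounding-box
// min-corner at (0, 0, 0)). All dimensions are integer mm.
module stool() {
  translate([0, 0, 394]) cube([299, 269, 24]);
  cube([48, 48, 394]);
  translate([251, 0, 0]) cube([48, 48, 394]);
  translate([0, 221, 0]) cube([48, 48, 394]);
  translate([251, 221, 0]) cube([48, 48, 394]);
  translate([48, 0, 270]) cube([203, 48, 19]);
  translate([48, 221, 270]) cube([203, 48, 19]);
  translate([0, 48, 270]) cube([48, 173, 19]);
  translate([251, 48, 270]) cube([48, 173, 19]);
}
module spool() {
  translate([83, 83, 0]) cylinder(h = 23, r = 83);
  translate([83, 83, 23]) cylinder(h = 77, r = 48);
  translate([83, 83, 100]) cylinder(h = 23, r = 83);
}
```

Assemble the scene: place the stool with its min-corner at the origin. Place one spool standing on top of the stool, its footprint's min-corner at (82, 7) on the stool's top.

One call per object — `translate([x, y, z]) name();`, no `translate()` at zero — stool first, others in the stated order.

stool();
translate([82, 7, 418]) spool();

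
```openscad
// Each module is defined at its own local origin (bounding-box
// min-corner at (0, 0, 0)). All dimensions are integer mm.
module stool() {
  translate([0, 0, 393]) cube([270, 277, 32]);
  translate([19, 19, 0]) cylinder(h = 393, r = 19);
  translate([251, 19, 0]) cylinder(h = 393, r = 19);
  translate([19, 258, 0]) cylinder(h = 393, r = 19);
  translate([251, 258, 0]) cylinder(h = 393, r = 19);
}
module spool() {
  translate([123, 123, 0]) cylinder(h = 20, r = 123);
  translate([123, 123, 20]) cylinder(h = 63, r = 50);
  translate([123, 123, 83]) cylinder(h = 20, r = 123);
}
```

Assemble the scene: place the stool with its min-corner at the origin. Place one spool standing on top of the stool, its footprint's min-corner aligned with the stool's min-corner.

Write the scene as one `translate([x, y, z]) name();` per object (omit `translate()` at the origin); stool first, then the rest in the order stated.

stool();
translate([0, 0, 425]) spool();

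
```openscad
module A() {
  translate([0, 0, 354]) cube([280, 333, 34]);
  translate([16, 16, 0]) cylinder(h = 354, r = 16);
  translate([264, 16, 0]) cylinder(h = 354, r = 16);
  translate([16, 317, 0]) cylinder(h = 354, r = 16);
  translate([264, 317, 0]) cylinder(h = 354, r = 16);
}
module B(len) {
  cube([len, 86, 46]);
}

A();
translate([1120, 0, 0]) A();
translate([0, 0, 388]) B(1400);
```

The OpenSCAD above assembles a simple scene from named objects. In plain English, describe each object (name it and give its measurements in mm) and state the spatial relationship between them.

A is a four-legged stool. The seat is a 280×333×34 mm slab whose top surface is at z = 388 mm; four round legs, each 32 mm in diameter, run from the floor (z = 0) to the underside of the seat, each leg's axis is inset half a diameter from the nearest pair of seat edges (so the leg's bounding box is flush with the corner).

B is a rectangular beam 1400 mm long (x), 86 mm deep (y), 46 mm thick (z).

The beam spans the tops of two stools placed 840 mm apart, resting at z = 388 mm.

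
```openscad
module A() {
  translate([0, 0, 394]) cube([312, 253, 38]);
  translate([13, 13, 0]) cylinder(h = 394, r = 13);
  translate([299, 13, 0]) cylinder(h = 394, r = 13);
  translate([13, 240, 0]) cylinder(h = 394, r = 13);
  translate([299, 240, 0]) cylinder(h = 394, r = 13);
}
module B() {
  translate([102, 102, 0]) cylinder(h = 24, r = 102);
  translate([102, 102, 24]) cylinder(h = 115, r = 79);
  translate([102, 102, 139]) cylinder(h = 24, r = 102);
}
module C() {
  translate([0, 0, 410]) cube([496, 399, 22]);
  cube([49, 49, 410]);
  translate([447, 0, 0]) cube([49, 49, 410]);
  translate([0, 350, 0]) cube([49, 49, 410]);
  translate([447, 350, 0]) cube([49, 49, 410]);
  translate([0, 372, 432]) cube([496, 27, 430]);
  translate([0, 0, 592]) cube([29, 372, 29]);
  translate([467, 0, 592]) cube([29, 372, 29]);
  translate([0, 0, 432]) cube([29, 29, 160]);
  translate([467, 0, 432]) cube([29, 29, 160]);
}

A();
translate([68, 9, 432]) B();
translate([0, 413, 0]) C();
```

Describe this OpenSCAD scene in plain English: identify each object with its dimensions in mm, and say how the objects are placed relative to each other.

A is a four-legged stool. The seat is 312×253 mm, 38 mm thick, top at z = 432 mm. It stands on four round legs, each 26 mm in diameter, from z = 0 to the seat underside, each leg's axis is inset half a diameter from the nearest pair of seat edges (so the leg's bounding box is flush with the corner).

B is a spool: two coaxial disc flanges of radius 102 mm and thickness 24 mm, joined by a core cylinder of radius 79 mm and height 115 mm. The lower flange rests on z = 0 and the three cylinders share a vertical axis.

C is a chair. The seat is a 496×399×22 mm slab with its top at z = 432 mm, on four 49×49 mm corner legs (flush with the seat edges, standing on z = 0). A flat backrest 27 mm thick, 430 mm tall, spans the full seat width and rises from the seat top along its +y edge, rear face flush with the rear of the seat. Two armrests of 29×29 mm section run along each side from the seat's front edge to the front of the backrest, top faces 189 mm above the seat top and outer faces flush with the seat's x-edges; a 29×29 mm post under the front of each armrest stands on the seat at the front corner.

The spool is on top of the stool. The chair is on the floor beside the stool on its +y side.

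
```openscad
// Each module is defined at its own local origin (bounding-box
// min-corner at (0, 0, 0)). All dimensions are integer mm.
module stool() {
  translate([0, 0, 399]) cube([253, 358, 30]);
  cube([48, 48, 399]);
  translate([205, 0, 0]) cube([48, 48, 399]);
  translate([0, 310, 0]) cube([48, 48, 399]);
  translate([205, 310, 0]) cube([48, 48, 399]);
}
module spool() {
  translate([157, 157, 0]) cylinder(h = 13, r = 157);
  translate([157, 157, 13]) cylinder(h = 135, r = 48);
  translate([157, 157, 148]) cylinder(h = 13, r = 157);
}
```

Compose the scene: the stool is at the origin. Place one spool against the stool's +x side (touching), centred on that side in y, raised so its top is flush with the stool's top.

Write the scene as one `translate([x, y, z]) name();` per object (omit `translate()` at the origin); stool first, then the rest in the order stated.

stool();
translate([253, 22, 268]) spool();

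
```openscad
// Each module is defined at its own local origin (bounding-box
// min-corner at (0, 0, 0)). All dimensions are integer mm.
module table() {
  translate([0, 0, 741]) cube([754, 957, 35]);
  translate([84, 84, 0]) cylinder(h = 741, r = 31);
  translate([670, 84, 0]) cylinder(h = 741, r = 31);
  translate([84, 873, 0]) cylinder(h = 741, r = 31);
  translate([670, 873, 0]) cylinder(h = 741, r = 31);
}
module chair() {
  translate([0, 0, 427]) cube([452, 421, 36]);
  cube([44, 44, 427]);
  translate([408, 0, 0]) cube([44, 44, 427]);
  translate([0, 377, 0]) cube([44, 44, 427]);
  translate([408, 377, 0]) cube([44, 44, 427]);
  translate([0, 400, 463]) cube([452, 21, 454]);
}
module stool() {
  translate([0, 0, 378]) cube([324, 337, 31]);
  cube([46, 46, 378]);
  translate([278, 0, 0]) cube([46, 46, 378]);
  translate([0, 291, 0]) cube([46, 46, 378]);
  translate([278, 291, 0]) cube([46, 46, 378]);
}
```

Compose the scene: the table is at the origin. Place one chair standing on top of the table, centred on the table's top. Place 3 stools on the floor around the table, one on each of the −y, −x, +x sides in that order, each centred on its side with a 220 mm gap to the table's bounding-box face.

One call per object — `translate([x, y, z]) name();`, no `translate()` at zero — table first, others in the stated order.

table();
translate([151, 268, 776]) chair();
translate([215, -557, 0]) stool();
translate([-544, 310, 0]) stool();
translate([974, 310, 0]) stool();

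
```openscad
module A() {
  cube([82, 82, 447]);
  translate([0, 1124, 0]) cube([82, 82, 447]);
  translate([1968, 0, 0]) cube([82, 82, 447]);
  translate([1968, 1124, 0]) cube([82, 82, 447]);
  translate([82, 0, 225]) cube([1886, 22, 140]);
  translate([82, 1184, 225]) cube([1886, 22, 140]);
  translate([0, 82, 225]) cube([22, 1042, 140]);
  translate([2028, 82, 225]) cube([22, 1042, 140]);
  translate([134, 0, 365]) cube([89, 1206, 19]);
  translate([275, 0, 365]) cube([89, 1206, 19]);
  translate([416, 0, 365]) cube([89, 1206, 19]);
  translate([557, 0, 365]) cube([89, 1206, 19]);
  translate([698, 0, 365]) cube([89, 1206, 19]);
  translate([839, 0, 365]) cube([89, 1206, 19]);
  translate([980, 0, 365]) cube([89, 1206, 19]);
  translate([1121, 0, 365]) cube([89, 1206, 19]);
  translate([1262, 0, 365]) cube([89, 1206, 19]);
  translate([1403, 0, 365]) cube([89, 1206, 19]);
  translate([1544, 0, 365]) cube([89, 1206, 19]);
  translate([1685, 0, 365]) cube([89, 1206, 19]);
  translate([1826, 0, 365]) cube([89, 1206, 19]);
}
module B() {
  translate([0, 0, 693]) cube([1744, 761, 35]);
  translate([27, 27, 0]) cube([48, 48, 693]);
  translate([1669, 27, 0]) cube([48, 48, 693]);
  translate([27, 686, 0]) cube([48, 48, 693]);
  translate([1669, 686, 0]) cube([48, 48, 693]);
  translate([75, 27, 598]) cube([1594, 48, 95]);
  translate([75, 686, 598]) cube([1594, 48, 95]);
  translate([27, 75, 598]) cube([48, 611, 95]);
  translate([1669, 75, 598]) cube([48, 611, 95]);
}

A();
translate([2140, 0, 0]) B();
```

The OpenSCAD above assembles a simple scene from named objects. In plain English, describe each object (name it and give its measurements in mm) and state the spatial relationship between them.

A is a bed frame 2050 mm long (x) by 1206 mm wide (y). Four 82×82 mm corner posts, 447 mm tall, at the corners of the footprint. Four rails of 22 mm thickness and 140 mm height run between adjacent posts with their undersides at z = 225 mm, their outer faces flush with the outside of the frame (the two x-running rails run between the posts' inner faces; the two y-running rails run between the posts' inner faces). 13 slats, each 89 mm wide (x) and 19 mm thick, lie across the top of the two x-running rails, running the full 1206 mm width of the frame in y; the slats are evenly spaced along x between the inner faces of the end posts with equal gaps (rounded down to the nearest mm) at the −x end and between each pair — any rounding remainder accumulates at the +x end.

B is a table with a 1744×761 mm rectangular top, 35 mm thick, top surface at z = 728 mm, supported by four 48×48 mm square legs, each inset 27 mm from the nearest pair of top edges, running from the floor. Four apron rails, 48 mm thick and 95 mm tall, run between adjacent legs with their top edges flush with the underside of the top and their outer faces flush with the legs' outer faces.

The table is on the floor beside the bed frame on its +x side.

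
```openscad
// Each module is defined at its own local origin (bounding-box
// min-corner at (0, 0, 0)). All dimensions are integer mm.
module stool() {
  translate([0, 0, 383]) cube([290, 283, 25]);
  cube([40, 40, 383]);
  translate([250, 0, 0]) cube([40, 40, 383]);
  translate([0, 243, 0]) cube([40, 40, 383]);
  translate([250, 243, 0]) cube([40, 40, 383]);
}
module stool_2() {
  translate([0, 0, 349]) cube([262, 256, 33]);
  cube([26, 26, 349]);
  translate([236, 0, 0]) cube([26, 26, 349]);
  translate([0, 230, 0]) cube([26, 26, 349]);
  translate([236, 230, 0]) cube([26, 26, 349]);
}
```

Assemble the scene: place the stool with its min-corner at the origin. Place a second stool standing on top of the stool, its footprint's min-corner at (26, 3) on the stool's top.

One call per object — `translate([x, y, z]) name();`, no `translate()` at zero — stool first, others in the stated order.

stool();
translate([26, 3, 408]) stool_2();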